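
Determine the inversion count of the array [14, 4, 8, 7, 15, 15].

Finding inversions in [14, 4, 8, 7, 15, 15]:

(0, 1): arr[0]=14 > arr[1]=4
(0, 2): arr[0]=14 > arr[2]=8
(0, 3): arr[0]=14 > arr[3]=7
(2, 3): arr[2]=8 > arr[3]=7

Total inversions: 4

The array has 4 inversion(s): (0,1), (0,2), (0,3), (2,3). Each pair (i,j) satisfies i < j and arr[i] > arr[j].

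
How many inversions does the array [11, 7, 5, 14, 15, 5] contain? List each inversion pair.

Finding inversions in [11, 7, 5, 14, 15, 5]:

(0, 1): arr[0]=11 > arr[1]=7
(0, 2): arr[0]=11 > arr[2]=5
(0, 5): arr[0]=11 > arr[5]=5
(1, 2): arr[1]=7 > arr[2]=5
(1, 5): arr[1]=7 > arr[5]=5
(3, 5): arr[3]=14 > arr[5]=5
(4, 5): arr[4]=15 > arr[5]=5

Total inversions: 7

The array has 7 inversion(s): (0,1), (0,2), (0,5), (1,2), (1,5), (3,5), (4,5). Each pair (i,j) satisfies i < j and arr[i] > arr[j].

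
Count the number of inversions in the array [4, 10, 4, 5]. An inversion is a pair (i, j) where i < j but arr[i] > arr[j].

Finding inversions in [4, 10, 4, 5]:

(1, 2): arr[1]=10 > arr[2]=4
(1, 3): arr[1]=10 > arr[3]=5

Total inversions: 2

The array has 2 inversion(s): (1,2), (1,3). Each pair (i,j) satisfies i < j and arr[i] > arr[j].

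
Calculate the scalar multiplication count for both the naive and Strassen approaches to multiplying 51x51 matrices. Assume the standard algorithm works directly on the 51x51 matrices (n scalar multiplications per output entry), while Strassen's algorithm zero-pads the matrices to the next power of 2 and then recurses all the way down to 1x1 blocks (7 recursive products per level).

Matrix multiplication for 51x51 matrices:

Strassen's algorithm requires power-of-2 dimensions. Pad 51x51 to 64x64 (next power of 2).

Standard algorithm: 51^3 = 132651 multiplications
Strassen's algorithm: 7^(log2(64)) = 7^6 = 117649 multiplications
Savings: 132651 - 117649 = 15002 multiplications

Standard: 132651 multiplications (51^3). Strassen: 117649 multiplications (7^6, after padding to 64x64). Strassen reduces 8 recursive multiplications to 7 at each level.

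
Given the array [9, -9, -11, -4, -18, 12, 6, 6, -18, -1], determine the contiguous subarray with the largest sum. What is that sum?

Using Kadane's algorithm on [9, -9, -11, -4, -18, 12, 6, 6, -18, -1]:

Scanning through the array:
Position 1 (value -9): max_ending_here = 0, max_so_far = 9
Position 2 (value -11): max_ending_here = -11, max_so_far = 9
Position 3 (value -4): max_ending_here = -4, max_so_far = 9
Position 4 (value -18): max_ending_here = -18, max_so_far = 9
Position 5 (value 12): max_ending_here = 12, max_so_far = 12
Position 6 (value 6): max_ending_here = 18, max_so_far = 18
Position 7 (value 6): max_ending_here = 24, max_so_far = 24
Position 8 (value -18): max_ending_here = 6, max_so_far = 24
Position 9 (value -1): max_ending_here = 5, max_so_far = 24

Maximum subarray: [12, 6, 6]
Maximum sum: 24

The maximum subarray is [12, 6, 6] with sum 24. This subarray runs from index 5 to index 7.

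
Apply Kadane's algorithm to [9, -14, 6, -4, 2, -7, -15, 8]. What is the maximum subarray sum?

Using Kadane's algorithm on [9, -14, 6, -4, 2, -7, -15, 8]:

Scanning through the array:
Position 1 (value -14): max_ending_here = -5, max_so_far = 9
Position 2 (value 6): max_ending_here = 6, max_so_far = 9
Position 3 (value -4): max_ending_here = 2, max_so_far = 9
Position 4 (value 2): max_ending_here = 4, max_so_far = 9
Position 5 (value -7): max_ending_here = -3, max_so_far = 9
Position 6 (value -15): max_ending_here = -15, max_so_far = 9
Position 7 (value 8): max_ending_here = 8, max_so_far = 9

Maximum subarray: [9]
Maximum sum: 9

The maximum subarray is [9] with sum 9. This subarray runs from index 0 to index 0.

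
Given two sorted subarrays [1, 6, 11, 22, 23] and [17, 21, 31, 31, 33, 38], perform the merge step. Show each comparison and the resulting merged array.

Merging process:

Compare 1 vs 17: take 1 from left. Merged: [1]
Compare 6 vs 17: take 6 from left. Merged: [1, 6]
Compare 11 vs 17: take 11 from left. Merged: [1, 6, 11]
Compare 22 vs 17: take 17 from right. Merged: [1, 6, 11, 17]
Compare 22 vs 21: take 21 from right. Merged: [1, 6, 11, 17, 21]
Compare 22 vs 31: take 22 from left. Merged: [1, 6, 11, 17, 21, 22]
Compare 23 vs 31: take 23 from left. Merged: [1, 6, 11, 17, 21, 22, 23]
Append remaining from right: [31, 31, 33, 38]. Merged: [1, 6, 11, 17, 21, 22, 23, 31, 31, 33, 38]

Final merged array: [1, 6, 11, 17, 21, 22, 23, 31, 31, 33, 38]
Total comparisons: 7

The merged array is [1, 6, 11, 17, 21, 22, 23, 31, 31, 33, 38], requiring 7 comparisons. The merge step runs in O(n) time where n is the total number of elements.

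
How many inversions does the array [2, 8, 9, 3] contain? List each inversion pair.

Finding inversions in [2, 8, 9, 3]:

(1, 3): arr[1]=8 > arr[3]=3
(2, 3): arr[2]=9 > arr[3]=3

Total inversions: 2

The array has 2 inversion(s): (1,3), (2,3). Each pair (i,j) satisfies i < j and arr[i] > arr[j].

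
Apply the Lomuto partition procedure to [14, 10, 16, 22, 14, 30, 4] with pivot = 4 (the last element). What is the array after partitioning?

Lomuto partition with pivot = 4:

Initial array: [14, 10, 16, 22, 14, 30, 4]

arr[0]=14 > 4: no swap
arr[1]=10 > 4: no swap
arr[2]=16 > 4: no swap
arr[3]=22 > 4: no swap
arr[4]=14 > 4: no swap
arr[5]=30 > 4: no swap

Place pivot at position 0: [4, 10, 16, 22, 14, 30, 14]
Pivot position: 0

After partitioning with pivot 4, the array becomes [4, 10, 16, 22, 14, 30, 14]. The pivot is placed at index 0. All elements to the left of the pivot are <= 4, and all elements to the right are > 4.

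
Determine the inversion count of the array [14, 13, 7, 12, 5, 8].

Finding inversions in [14, 13, 7, 12, 5, 8]:

(0, 1): arr[0]=14 > arr[1]=13
(0, 2): arr[0]=14 > arr[2]=7
(0, 3): arr[0]=14 > arr[3]=12
(0, 4): arr[0]=14 > arr[4]=5
(0, 5): arr[0]=14 > arr[5]=8
(1, 2): arr[1]=13 > arr[2]=7
(1, 3): arr[1]=13 > arr[3]=12
(1, 4): arr[1]=13 > arr[4]=5
(1, 5): arr[1]=13 > arr[5]=8
(2, 4): arr[2]=7 > arr[4]=5
(3, 4): arr[3]=12 > arr[4]=5
(3, 5): arr[3]=12 > arr[5]=8

Total inversions: 12

The array has 12 inversion(s): (0,1), (0,2), (0,3), (0,4), (0,5), (1,2), (1,3), (1,4), (1,5), (2,4), (3,4), (3,5). Each pair (i,j) satisfies i < j and arr[i] > arr[j].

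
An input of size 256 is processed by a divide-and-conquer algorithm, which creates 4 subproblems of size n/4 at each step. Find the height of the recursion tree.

For divide and conquer with division factor 4:

Problem sizes at each level:
Level 0: 256
Level 1: 64
Level 2: 16
Level 3: 4
Level 4: 1

The root is level 0 and the size-1 base case is level 4 (the tree spans levels 0 through 4, i.e. 5 levels counting the root), so the depth is the number of divisions: log_4(256) = 4

The recursion tree depth is log_4(256) = 4. At each level, the problem size is divided by 4, so it takes 4 divisions to reduce to a base case of size 1. The algorithm makes 4 recursive calls at each level.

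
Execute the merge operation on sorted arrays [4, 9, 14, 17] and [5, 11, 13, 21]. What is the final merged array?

Merging process:

Compare 4 vs 5: take 4 from left. Merged: [4]
Compare 9 vs 5: take 5 from right. Merged: [4, 5]
Compare 9 vs 11: take 9 from left. Merged: [4, 5, 9]
Compare 14 vs 11: take 11 from right. Merged: [4, 5, 9, 11]
Compare 14 vs 13: take 13 from right. Merged: [4, 5, 9, 11, 13]
Compare 14 vs 21: take 14 from left. Merged: [4, 5, 9, 11, 13, 14]
Compare 17 vs 21: take 17 from left. Merged: [4, 5, 9, 11, 13, 14, 17]
Append remaining from right: [21]. Merged: [4, 5, 9, 11, 13, 14, 17, 21]

Final merged array: [4, 5, 9, 11, 13, 14, 17, 21]
Total comparisons: 7

The merged array is [4, 5, 9, 11, 13, 14, 17, 21], requiring 7 comparisons. The merge step runs in O(n) time where n is the total number of elements.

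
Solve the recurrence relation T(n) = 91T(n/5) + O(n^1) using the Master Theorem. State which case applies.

Master Theorem for T(n) = 91T(n/5) + O(n^1):

a = 91, b = 5, c = 1
log_b(a) = log_5(91) = 2.8028

Case 1: c = 1 < log_5(91) = 2.8028
T(n) = O(n^(log_5 91))

For T(n) = 91T(n/5) + O(n^1): log_5(91) = 2.8028. This is Case 1 of the Master Theorem (c < log_b(a), work dominated by leaves), giving O(n^(log_5 91)).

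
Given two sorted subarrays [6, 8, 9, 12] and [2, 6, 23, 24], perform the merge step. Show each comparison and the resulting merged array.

Merging process:

Compare 6 vs 2: take 2 from right. Merged: [2]
Compare 6 vs 6: take 6 from left. Merged: [2, 6]
Compare 8 vs 6: take 6 from right. Merged: [2, 6, 6]
Compare 8 vs 23: take 8 from left. Merged: [2, 6, 6, 8]
Compare 9 vs 23: take 9 from left. Merged: [2, 6, 6, 8, 9]
Compare 12 vs 23: take 12 from left. Merged: [2, 6, 6, 8, 9, 12]
Append remaining from right: [23, 24]. Merged: [2, 6, 6, 8, 9, 12, 23, 24]

Final merged array: [2, 6, 6, 8, 9, 12, 23, 24]
Total comparisons: 6

The merged array is [2, 6, 6, 8, 9, 12, 23, 24], requiring 6 comparisons. The merge step runs in O(n) time where n is the total number of elements.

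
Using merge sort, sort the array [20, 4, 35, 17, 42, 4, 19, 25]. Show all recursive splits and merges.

Merge sort trace:

Split: [20, 4, 35, 17, 42, 4, 19, 25] -> [20, 4, 35, 17] and [42, 4, 19, 25]
  Split: [20, 4, 35, 17] -> [20, 4] and [35, 17]
    Split: [20, 4] -> [20] and [4]
    Merge: [20] + [4] -> [4, 20]
    Split: [35, 17] -> [35] and [17]
    Merge: [35] + [17] -> [17, 35]
  Merge: [4, 20] + [17, 35] -> [4, 17, 20, 35]
  Split: [42, 4, 19, 25] -> [42, 4] and [19, 25]
    Split: [42, 4] -> [42] and [4]
    Merge: [42] + [4] -> [4, 42]
    Split: [19, 25] -> [19] and [25]
    Merge: [19] + [25] -> [19, 25]
  Merge: [4, 42] + [19, 25] -> [4, 19, 25, 42]
Merge: [4, 17, 20, 35] + [4, 19, 25, 42] -> [4, 4, 17, 19, 20, 25, 35, 42]

Final sorted array: [4, 4, 17, 19, 20, 25, 35, 42]

The merge sort proceeds by recursively splitting the array and merging sorted halves.
After all merges, the sorted array is [4, 4, 17, 19, 20, 25, 35, 42].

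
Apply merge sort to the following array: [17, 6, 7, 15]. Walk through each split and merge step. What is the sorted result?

Merge sort trace:

Split: [17, 6, 7, 15] -> [17, 6] and [7, 15]
  Split: [17, 6] -> [17] and [6]
  Merge: [17] + [6] -> [6, 17]
  Split: [7, 15] -> [7] and [15]
  Merge: [7] + [15] -> [7, 15]
Merge: [6, 17] + [7, 15] -> [6, 7, 15, 17]

Final sorted array: [6, 7, 15, 17]

The merge sort proceeds by recursively splitting the array and merging sorted halves.
After all merges, the sorted array is [6, 7, 15, 17].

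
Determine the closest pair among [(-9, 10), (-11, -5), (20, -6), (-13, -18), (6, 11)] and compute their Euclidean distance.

Computing all pairwise distances among 5 points:

d((-9, 10), (-11, -5)) = 15.1327
d((-9, 10), (20, -6)) = 33.121
d((-9, 10), (-13, -18)) = 28.2843
d((-9, 10), (6, 11)) = 15.0333
d((-11, -5), (20, -6)) = 31.0161
d((-11, -5), (-13, -18)) = 13.1529 <-- minimum
d((-11, -5), (6, 11)) = 23.3452
d((20, -6), (-13, -18)) = 35.1141
d((20, -6), (6, 11)) = 22.0227
d((-13, -18), (6, 11)) = 34.6699

Closest pair: (-11, -5) and (-13, -18) with distance 13.1529

The closest pair is (-11, -5) and (-13, -18) with Euclidean distance 13.1529. For 5 points, brute-force pairwise comparison is shown above. For large n, the divide-and-conquer algorithm (sort by x, recurse on halves, check the dividing strip) achieves O(n log n).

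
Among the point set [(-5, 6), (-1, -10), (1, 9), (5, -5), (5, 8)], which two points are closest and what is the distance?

Computing all pairwise distances among 5 points:

d((-5, 6), (-1, -10)) = 16.4924
d((-5, 6), (1, 9)) = 6.7082
d((-5, 6), (5, -5)) = 14.8661
d((-5, 6), (5, 8)) = 10.198
d((-1, -10), (1, 9)) = 19.105
d((-1, -10), (5, -5)) = 7.8102
d((-1, -10), (5, 8)) = 18.9737
d((1, 9), (5, -5)) = 14.5602
d((1, 9), (5, 8)) = 4.1231 <-- minimum
d((5, -5), (5, 8)) = 13.0

Closest pair: (1, 9) and (5, 8) with distance 4.1231

The closest pair is (1, 9) and (5, 8) with Euclidean distance 4.1231. For 5 points, brute-force pairwise comparison is shown above. For large n, the divide-and-conquer algorithm (sort by x, recurse on halves, check the dividing strip) achieves O(n log n).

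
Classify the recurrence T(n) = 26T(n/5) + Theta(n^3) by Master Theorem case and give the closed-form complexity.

Master Theorem for T(n) = 26T(n/5) + O(n^3):

a = 26, b = 5, c = 3
log_b(a) = log_5(26) = 2.0244

Case 3: c = 3 > log_5(26) = 2.0244
T(n) = O(n^3) = O(n^3)

For T(n) = 26T(n/5) + O(n^3): log_5(26) = 2.0244. This is Case 3 of the Master Theorem (c > log_b(a), work dominated by root), giving O(n^3).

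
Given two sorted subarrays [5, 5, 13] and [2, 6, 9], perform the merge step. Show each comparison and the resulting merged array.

Merging process:

Compare 5 vs 2: take 2 from right. Merged: [2]
Compare 5 vs 6: take 5 from left. Merged: [2, 5]
Compare 5 vs 6: take 5 from left. Merged: [2, 5, 5]
Compare 13 vs 6: take 6 from right. Merged: [2, 5, 5, 6]
Compare 13 vs 9: take 9 from right. Merged: [2, 5, 5, 6, 9]
Append remaining from left: [13]. Merged: [2, 5, 5, 6, 9, 13]

Final merged array: [2, 5, 5, 6, 9, 13]
Total comparisons: 5

The merged array is [2, 5, 5, 6, 9, 13], requiring 5 comparisons. The merge step runs in O(n) time where n is the total number of elements.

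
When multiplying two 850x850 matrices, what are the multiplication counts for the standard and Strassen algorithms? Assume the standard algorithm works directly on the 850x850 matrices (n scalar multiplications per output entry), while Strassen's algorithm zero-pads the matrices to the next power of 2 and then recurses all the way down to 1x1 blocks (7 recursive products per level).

Matrix multiplication for 850x850 matrices:

Strassen's algorithm requires power-of-2 dimensions. Pad 850x850 to 1024x1024 (next power of 2).

Standard algorithm: 850^3 = 614125000 multiplications
Strassen's algorithm: 7^(log2(1024)) = 7^10 = 282475249 multiplications
Savings: 614125000 - 282475249 = 331649751 multiplications

Standard: 614125000 multiplications (850^3). Strassen: 282475249 multiplications (7^10, after padding to 1024x1024). Strassen reduces 8 recursive multiplications to 7 at each level.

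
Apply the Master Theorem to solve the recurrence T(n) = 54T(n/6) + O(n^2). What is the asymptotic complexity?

Master Theorem for T(n) = 54T(n/6) + O(n^2):

a = 54, b = 6, c = 2
log_b(a) = log_6(54) = 2.2263

Case 1: c = 2 < log_6(54) = 2.2263
T(n) = O(n^(log_6 54))

For T(n) = 54T(n/6) + O(n^2): log_6(54) = 2.2263. This is Case 1 of the Master Theorem (c < log_b(a), work dominated by leaves), giving O(n^(log_6 54)).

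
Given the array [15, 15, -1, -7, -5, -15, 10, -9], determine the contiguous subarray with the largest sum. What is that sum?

Using Kadane's algorithm on [15, 15, -1, -7, -5, -15, 10, -9]:

Scanning through the array:
Position 1 (value 15): max_ending_here = 30, max_so_far = 30
Position 2 (value -1): max_ending_here = 29, max_so_far = 30
Position 3 (value -7): max_ending_here = 22, max_so_far = 30
Position 4 (value -5): max_ending_here = 17, max_so_far = 30
Position 5 (value -15): max_ending_here = 2, max_so_far = 30
Position 6 (value 10): max_ending_here = 12, max_so_far = 30
Position 7 (value -9): max_ending_here = 3, max_so_far = 30

Maximum subarray: [15, 15]
Maximum sum: 30

The maximum subarray is [15, 15] with sum 30. This subarray runs from index 0 to index 1.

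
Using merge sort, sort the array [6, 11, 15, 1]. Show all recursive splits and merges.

Merge sort trace:

Split: [6, 11, 15, 1] -> [6, 11] and [15, 1]
  Split: [6, 11] -> [6] and [11]
  Merge: [6] + [11] -> [6, 11]
  Split: [15, 1] -> [15] and [1]
  Merge: [15] + [1] -> [1, 15]
Merge: [6, 11] + [1, 15] -> [1, 6, 11, 15]

Final sorted array: [1, 6, 11, 15]

The merge sort proceeds by recursively splitting the array and merging sorted halves.
After all merges, the sorted array is [1, 6, 11, 15].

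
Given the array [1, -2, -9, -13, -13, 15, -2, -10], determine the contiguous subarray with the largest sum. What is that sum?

Using Kadane's algorithm on [1, -2, -9, -13, -13, 15, -2, -10]:

Scanning through the array:
Position 1 (value -2): max_ending_here = -1, max_so_far = 1
Position 2 (value -9): max_ending_here = -9, max_so_far = 1
Position 3 (value -13): max_ending_here = -13, max_so_far = 1
Position 4 (value -13): max_ending_here = -13, max_so_far = 1
Position 5 (value 15): max_ending_here = 15, max_so_far = 15
Position 6 (value -2): max_ending_here = 13, max_so_far = 15
Position 7 (value -10): max_ending_here = 3, max_so_far = 15

Maximum subarray: [15]
Maximum sum: 15

The maximum subarray is [15] with sum 15. This subarray runs from index 5 to index 5.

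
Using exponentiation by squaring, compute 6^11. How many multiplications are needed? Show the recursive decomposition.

Computing 6^11 by squaring (build up from 6^1; each line after the first costs one multiplication):

6^1 = 6
6^2 = (6^1)^2 = 6^2 = 36
6^4 = (6^2)^2 = 36^2 = 1296
6^5 = 6 * 6^4 = 6 * 1296 = 7776
6^10 = (6^5)^2 = 7776^2 = 60466176
6^11 = 6 * 6^10 = 6 * 60466176 = 362797056

Result: 362797056
Multiplications needed: 5 (5 lines after 6^1)

6^11 = 362797056. Using exponentiation by squaring, this requires 5 multiplications. The key idea: if the exponent is even, square the half-power; if odd, multiply by the base once.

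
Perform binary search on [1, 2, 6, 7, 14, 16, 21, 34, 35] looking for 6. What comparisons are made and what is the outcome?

Binary search for 6 in [1, 2, 6, 7, 14, 16, 21, 34, 35]:

lo=0, hi=8, mid=4, arr[mid]=14 -> 14 > 6, search left half
lo=0, hi=3, mid=1, arr[mid]=2 -> 2 < 6, search right half
lo=2, hi=3, mid=2, arr[mid]=6 -> Found target at index 2!

Binary search finds 6 at index 2 after 3 comparisons. The search repeatedly halves the search space by comparing with the middle element.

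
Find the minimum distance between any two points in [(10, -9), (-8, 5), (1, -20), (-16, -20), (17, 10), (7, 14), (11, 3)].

Computing all pairwise distances among 7 points:

d((10, -9), (-8, 5)) = 22.8035
d((10, -9), (1, -20)) = 14.2127
d((10, -9), (-16, -20)) = 28.2312
d((10, -9), (17, 10)) = 20.2485
d((10, -9), (7, 14)) = 23.1948
d((10, -9), (11, 3)) = 12.0416
d((-8, 5), (1, -20)) = 26.5707
d((-8, 5), (-16, -20)) = 26.2488
d((-8, 5), (17, 10)) = 25.4951
d((-8, 5), (7, 14)) = 17.4929
d((-8, 5), (11, 3)) = 19.105
d((1, -20), (-16, -20)) = 17.0
d((1, -20), (17, 10)) = 34.0
d((1, -20), (7, 14)) = 34.5254
d((1, -20), (11, 3)) = 25.0799
d((-16, -20), (17, 10)) = 44.5982
d((-16, -20), (7, 14)) = 41.0488
d((-16, -20), (11, 3)) = 35.4683
d((17, 10), (7, 14)) = 10.7703
d((17, 10), (11, 3)) = 9.2195 <-- minimum
d((7, 14), (11, 3)) = 11.7047

Closest pair: (17, 10) and (11, 3) with distance 9.2195

The closest pair is (17, 10) and (11, 3) with Euclidean distance 9.2195. For 7 points, brute-force pairwise comparison is shown above. For large n, the divide-and-conquer algorithm (sort by x, recurse on halves, check the dividing strip) achieves O(n log n).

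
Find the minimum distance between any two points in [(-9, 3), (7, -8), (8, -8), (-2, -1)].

Computing all pairwise distances among 4 points:

d((-9, 3), (7, -8)) = 19.4165
d((-9, 3), (8, -8)) = 20.2485
d((-9, 3), (-2, -1)) = 8.0623
d((7, -8), (8, -8)) = 1.0 <-- minimum
d((7, -8), (-2, -1)) = 11.4018
d((8, -8), (-2, -1)) = 12.2066

Closest pair: (7, -8) and (8, -8) with distance 1.0

The closest pair is (7, -8) and (8, -8) with Euclidean distance 1.0. For 4 points, brute-force pairwise comparison is shown above. For large n, the divide-and-conquer algorithm (sort by x, recurse on halves, check the dividing strip) achieves O(n log n).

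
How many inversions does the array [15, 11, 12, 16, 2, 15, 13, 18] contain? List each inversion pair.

Finding inversions in [15, 11, 12, 16, 2, 15, 13, 18]:

(0, 1): arr[0]=15 > arr[1]=11
(0, 2): arr[0]=15 > arr[2]=12
(0, 4): arr[0]=15 > arr[4]=2
(0, 6): arr[0]=15 > arr[6]=13
(1, 4): arr[1]=11 > arr[4]=2
(2, 4): arr[2]=12 > arr[4]=2
(3, 4): arr[3]=16 > arr[4]=2
(3, 5): arr[3]=16 > arr[5]=15
(3, 6): arr[3]=16 > arr[6]=13
(5, 6): arr[5]=15 > arr[6]=13

Total inversions: 10

The array has 10 inversion(s): (0,1), (0,2), (0,4), (0,6), (1,4), (2,4), (3,4), (3,5), (3,6), (5,6). Each pair (i,j) satisfies i < j and arr[i] > arr[j].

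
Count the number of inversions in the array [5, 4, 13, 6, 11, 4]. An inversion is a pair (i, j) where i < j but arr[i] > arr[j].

Finding inversions in [5, 4, 13, 6, 11, 4]:

(0, 1): arr[0]=5 > arr[1]=4
(0, 5): arr[0]=5 > arr[5]=4
(2, 3): arr[2]=13 > arr[3]=6
(2, 4): arr[2]=13 > arr[4]=11
(2, 5): arr[2]=13 > arr[5]=4
(3, 5): arr[3]=6 > arr[5]=4
(4, 5): arr[4]=11 > arr[5]=4

Total inversions: 7

The array has 7 inversion(s): (0,1), (0,5), (2,3), (2,4), (2,5), (3,5), (4,5). Each pair (i,j) satisfies i < j and arr[i] > arr[j].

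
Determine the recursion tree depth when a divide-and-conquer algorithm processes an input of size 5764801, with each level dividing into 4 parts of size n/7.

For divide and conquer with division factor 7:

Problem sizes at each level:
Level 0: 5764801
Level 1: 823543
Level 2: 117649
Level 3: 16807
Level 4: 2401
Level 5: 343
Level 6: 49
Level 7: 7
Level 8: 1

The root is level 0 and the size-1 base case is level 8 (the tree spans levels 0 through 8, i.e. 9 levels counting the root), so the depth is the number of divisions: log_7(5764801) = 8

The recursion tree depth is log_7(5764801) = 8. At each level, the problem size is divided by 7, so it takes 8 divisions to reduce to a base case of size 1. The algorithm makes 4 recursive calls at each level.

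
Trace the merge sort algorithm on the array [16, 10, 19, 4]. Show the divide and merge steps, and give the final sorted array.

Merge sort trace:

Split: [16, 10, 19, 4] -> [16, 10] and [19, 4]
  Split: [16, 10] -> [16] and [10]
  Merge: [16] + [10] -> [10, 16]
  Split: [19, 4] -> [19] and [4]
  Merge: [19] + [4] -> [4, 19]
Merge: [10, 16] + [4, 19] -> [4, 10, 16, 19]

Final sorted array: [4, 10, 16, 19]

The merge sort proceeds by recursively splitting the array and merging sorted halves.
After all merges, the sorted array is [4, 10, 16, 19].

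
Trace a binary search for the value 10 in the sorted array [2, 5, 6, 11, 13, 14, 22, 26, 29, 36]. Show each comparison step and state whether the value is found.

Binary search for 10 in [2, 5, 6, 11, 13, 14, 22, 26, 29, 36]:

lo=0, hi=9, mid=4, arr[mid]=13 -> 13 > 10, search left half
lo=0, hi=3, mid=1, arr[mid]=5 -> 5 < 10, search right half
lo=2, hi=3, mid=2, arr[mid]=6 -> 6 < 10, search right half
lo=3, hi=3, mid=3, arr[mid]=11 -> 11 > 10, search left half
lo=3 > hi=2, target 10 not found

Binary search determines that 10 is not in the array after 4 comparisons. The search space was exhausted without finding the target.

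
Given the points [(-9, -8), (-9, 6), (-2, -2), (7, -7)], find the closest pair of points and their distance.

Computing all pairwise distances among 4 points:

d((-9, -8), (-9, 6)) = 14.0
d((-9, -8), (-2, -2)) = 9.2195 <-- minimum
d((-9, -8), (7, -7)) = 16.0312
d((-9, 6), (-2, -2)) = 10.6301
d((-9, 6), (7, -7)) = 20.6155
d((-2, -2), (7, -7)) = 10.2956

Closest pair: (-9, -8) and (-2, -2) with distance 9.2195

The closest pair is (-9, -8) and (-2, -2) with Euclidean distance 9.2195. For 4 points, brute-force pairwise comparison is shown above. For large n, the divide-and-conquer algorithm (sort by x, recurse on halves, check the dividing strip) achieves O(n log n).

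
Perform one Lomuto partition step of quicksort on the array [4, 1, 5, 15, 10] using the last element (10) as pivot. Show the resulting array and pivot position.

Lomuto partition with pivot = 10:

Initial array: [4, 1, 5, 15, 10]

arr[0]=4 <= 10: swap with position 0, array becomes [4, 1, 5, 15, 10]
arr[1]=1 <= 10: swap with position 1, array becomes [4, 1, 5, 15, 10]
arr[2]=5 <= 10: swap with position 2, array becomes [4, 1, 5, 15, 10]
arr[3]=15 > 10: no swap

Place pivot at position 3: [4, 1, 5, 10, 15]
Pivot position: 3

After partitioning with pivot 10, the array becomes [4, 1, 5, 10, 15]. The pivot is placed at index 3. All elements to the left of the pivot are <= 10, and all elements to the right are > 10.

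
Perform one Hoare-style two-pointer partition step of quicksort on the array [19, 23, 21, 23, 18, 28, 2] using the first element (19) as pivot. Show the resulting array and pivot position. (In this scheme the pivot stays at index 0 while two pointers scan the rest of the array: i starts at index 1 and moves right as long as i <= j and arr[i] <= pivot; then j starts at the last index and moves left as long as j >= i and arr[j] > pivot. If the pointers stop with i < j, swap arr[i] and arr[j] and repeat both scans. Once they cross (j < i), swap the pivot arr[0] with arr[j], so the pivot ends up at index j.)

Hoare-style two-pointer partition with pivot = 19:

Initial array: [19, 23, 21, 23, 18, 28, 2]

Pointers start at i = 1, j = 6.
i stops at index 1 (arr[1]=23 > 19), j stops at index 6 (arr[6]=2 <= 19): swap arr[1] and arr[6], array becomes [19, 2, 21, 23, 18, 28, 23]
i stops at index 2 (arr[2]=21 > 19), j stops at index 4 (arr[4]=18 <= 19): swap arr[2] and arr[4], array becomes [19, 2, 18, 23, 21, 28, 23]
i ends at 3, j ends at 2: the pointers have crossed (j < i), so scanning stops.

Swap pivot arr[0] with arr[2] to place pivot at position 2: [18, 2, 19, 23, 21, 28, 23]
Pivot position: 2

After partitioning with pivot 19, the array becomes [18, 2, 19, 23, 21, 28, 23]. The pivot is placed at index 2. All elements to the left of the pivot are <= 19, and all elements to the right are > 19.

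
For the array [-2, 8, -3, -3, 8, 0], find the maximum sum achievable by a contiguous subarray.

Using Kadane's algorithm on [-2, 8, -3, -3, 8, 0]:

Scanning through the array:
Position 1 (value 8): max_ending_here = 8, max_so_far = 8
Position 2 (value -3): max_ending_here = 5, max_so_far = 8
Position 3 (value -3): max_ending_here = 2, max_so_far = 8
Position 4 (value 8): max_ending_here = 10, max_so_far = 10
Position 5 (value 0): max_ending_here = 10, max_so_far = 10

Maximum subarray: [8, -3, -3, 8]
Maximum sum: 10

The maximum subarray is [8, -3, -3, 8] with sum 10. This subarray runs from index 1 to index 4.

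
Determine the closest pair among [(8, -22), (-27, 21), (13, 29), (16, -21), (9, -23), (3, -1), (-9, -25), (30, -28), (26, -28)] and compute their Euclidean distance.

Computing all pairwise distances among 9 points:

d((8, -22), (-27, 21)) = 55.4437
d((8, -22), (13, 29)) = 51.2445
d((8, -22), (16, -21)) = 8.0623
d((8, -22), (9, -23)) = 1.4142 <-- minimum
d((8, -22), (3, -1)) = 21.587
d((8, -22), (-9, -25)) = 17.2627
d((8, -22), (30, -28)) = 22.8035
d((8, -22), (26, -28)) = 18.9737
d((-27, 21), (13, 29)) = 40.7922
d((-27, 21), (16, -21)) = 60.1082
d((-27, 21), (9, -23)) = 56.8507
d((-27, 21), (3, -1)) = 37.2022
d((-27, 21), (-9, -25)) = 49.3964
d((-27, 21), (30, -28)) = 75.1665
d((-27, 21), (26, -28)) = 72.1803
d((13, 29), (16, -21)) = 50.0899
d((13, 29), (9, -23)) = 52.1536
d((13, 29), (3, -1)) = 31.6228
d((13, 29), (-9, -25)) = 58.3095
d((13, 29), (30, -28)) = 59.4811
d((13, 29), (26, -28)) = 58.4637
d((16, -21), (9, -23)) = 7.2801
d((16, -21), (3, -1)) = 23.8537
d((16, -21), (-9, -25)) = 25.318
d((16, -21), (30, -28)) = 15.6525
d((16, -21), (26, -28)) = 12.2066
d((9, -23), (3, -1)) = 22.8035
d((9, -23), (-9, -25)) = 18.1108
d((9, -23), (30, -28)) = 21.587
d((9, -23), (26, -28)) = 17.72
d((3, -1), (-9, -25)) = 26.8328
d((3, -1), (30, -28)) = 38.1838
d((3, -1), (26, -28)) = 35.4683
d((-9, -25), (30, -28)) = 39.1152
d((-9, -25), (26, -28)) = 35.1283
d((30, -28), (26, -28)) = 4.0

Closest pair: (8, -22) and (9, -23) with distance 1.4142

The closest pair is (8, -22) and (9, -23) with Euclidean distance 1.4142. For 9 points, brute-force pairwise comparison is shown above. For large n, the divide-and-conquer algorithm (sort by x, recurse on halves, check the dividing strip) achieves O(n log n).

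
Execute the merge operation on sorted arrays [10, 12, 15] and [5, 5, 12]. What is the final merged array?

Merging process:

Compare 10 vs 5: take 5 from right. Merged: [5]
Compare 10 vs 5: take 5 from right. Merged: [5, 5]
Compare 10 vs 12: take 10 from left. Merged: [5, 5, 10]
Compare 12 vs 12: take 12 from left. Merged: [5, 5, 10, 12]
Compare 15 vs 12: take 12 from right. Merged: [5, 5, 10, 12, 12]
Append remaining from left: [15]. Merged: [5, 5, 10, 12, 12, 15]

Final merged array: [5, 5, 10, 12, 12, 15]
Total comparisons: 5

The merged array is [5, 5, 10, 12, 12, 15], requiring 5 comparisons. The merge step runs in O(n) time where n is the total number of elements.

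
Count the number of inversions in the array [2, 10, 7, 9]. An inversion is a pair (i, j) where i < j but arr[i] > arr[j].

Finding inversions in [2, 10, 7, 9]:

(1, 2): arr[1]=10 > arr[2]=7
(1, 3): arr[1]=10 > arr[3]=9

Total inversions: 2

The array has 2 inversion(s): (1,2), (1,3). Each pair (i,j) satisfies i < j and arr[i] > arr[j].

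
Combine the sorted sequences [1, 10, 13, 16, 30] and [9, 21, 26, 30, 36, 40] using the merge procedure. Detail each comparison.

Merging process:

Compare 1 vs 9: take 1 from left. Merged: [1]
Compare 10 vs 9: take 9 from right. Merged: [1, 9]
Compare 10 vs 21: take 10 from left. Merged: [1, 9, 10]
Compare 13 vs 21: take 13 from left. Merged: [1, 9, 10, 13]
Compare 16 vs 21: take 16 from left. Merged: [1, 9, 10, 13, 16]
Compare 30 vs 21: take 21 from right. Merged: [1, 9, 10, 13, 16, 21]
Compare 30 vs 26: take 26 from right. Merged: [1, 9, 10, 13, 16, 21, 26]
Compare 30 vs 30: take 30 from left. Merged: [1, 9, 10, 13, 16, 21, 26, 30]
Append remaining from right: [30, 36, 40]. Merged: [1, 9, 10, 13, 16, 21, 26, 30, 30, 36, 40]

Final merged array: [1, 9, 10, 13, 16, 21, 26, 30, 30, 36, 40]
Total comparisons: 8

The merged array is [1, 9, 10, 13, 16, 21, 26, 30, 30, 36, 40], requiring 8 comparisons. The merge step runs in O(n) time where n is the total number of elements.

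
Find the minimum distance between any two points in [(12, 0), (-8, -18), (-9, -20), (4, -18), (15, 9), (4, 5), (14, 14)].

Computing all pairwise distances among 7 points:

d((12, 0), (-8, -18)) = 26.9072
d((12, 0), (-9, -20)) = 29.0
d((12, 0), (4, -18)) = 19.6977
d((12, 0), (15, 9)) = 9.4868
d((12, 0), (4, 5)) = 9.434
d((12, 0), (14, 14)) = 14.1421
d((-8, -18), (-9, -20)) = 2.2361 <-- minimum
d((-8, -18), (4, -18)) = 12.0
d((-8, -18), (15, 9)) = 35.4683
d((-8, -18), (4, 5)) = 25.9422
d((-8, -18), (14, 14)) = 38.833
d((-9, -20), (4, -18)) = 13.1529
d((-9, -20), (15, 9)) = 37.6431
d((-9, -20), (4, 5)) = 28.178
d((-9, -20), (14, 14)) = 41.0488
d((4, -18), (15, 9)) = 29.1548
d((4, -18), (4, 5)) = 23.0
d((4, -18), (14, 14)) = 33.5261
d((15, 9), (4, 5)) = 11.7047
d((15, 9), (14, 14)) = 5.099
d((4, 5), (14, 14)) = 13.4536

Closest pair: (-8, -18) and (-9, -20) with distance 2.2361

The closest pair is (-8, -18) and (-9, -20) with Euclidean distance 2.2361. For 7 points, brute-force pairwise comparison is shown above. For large n, the divide-and-conquer algorithm (sort by x, recurse on halves, check the dividing strip) achieves O(n log n).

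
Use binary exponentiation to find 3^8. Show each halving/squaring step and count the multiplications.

Computing 3^8 by squaring (build up from 3^1; each line after the first costs one multiplication):

3^1 = 3
3^2 = (3^1)^2 = 3^2 = 9
3^4 = (3^2)^2 = 9^2 = 81
3^8 = (3^4)^2 = 81^2 = 6561

Result: 6561
Multiplications needed: 3 (3 lines after 3^1)

3^8 = 6561. Using exponentiation by squaring, this requires 3 multiplications. The key idea: if the exponent is even, square the half-power; if odd, multiply by the base once.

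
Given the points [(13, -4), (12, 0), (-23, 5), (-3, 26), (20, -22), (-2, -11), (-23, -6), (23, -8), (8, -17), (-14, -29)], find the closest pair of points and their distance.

Computing all pairwise distances among 10 points:

d((13, -4), (12, 0)) = 4.1231 <-- minimum
d((13, -4), (-23, 5)) = 37.108
d((13, -4), (-3, 26)) = 34.0
d((13, -4), (20, -22)) = 19.3132
d((13, -4), (-2, -11)) = 16.5529
d((13, -4), (-23, -6)) = 36.0555
d((13, -4), (23, -8)) = 10.7703
d((13, -4), (8, -17)) = 13.9284
d((13, -4), (-14, -29)) = 36.7967
d((12, 0), (-23, 5)) = 35.3553
d((12, 0), (-3, 26)) = 30.0167
d((12, 0), (20, -22)) = 23.4094
d((12, 0), (-2, -11)) = 17.8045
d((12, 0), (-23, -6)) = 35.5106
d((12, 0), (23, -8)) = 13.6015
d((12, 0), (8, -17)) = 17.4642
d((12, 0), (-14, -29)) = 38.9487
d((-23, 5), (-3, 26)) = 29.0
d((-23, 5), (20, -22)) = 50.774
d((-23, 5), (-2, -11)) = 26.4008
d((-23, 5), (-23, -6)) = 11.0
d((-23, 5), (23, -8)) = 47.8017
d((-23, 5), (8, -17)) = 38.0132
d((-23, 5), (-14, -29)) = 35.171
d((-3, 26), (20, -22)) = 53.2259
d((-3, 26), (-2, -11)) = 37.0135
d((-3, 26), (-23, -6)) = 37.7359
d((-3, 26), (23, -8)) = 42.8019
d((-3, 26), (8, -17)) = 44.3847
d((-3, 26), (-14, -29)) = 56.0892
d((20, -22), (-2, -11)) = 24.5967
d((20, -22), (-23, -6)) = 45.8803
d((20, -22), (23, -8)) = 14.3178
d((20, -22), (8, -17)) = 13.0
d((20, -22), (-14, -29)) = 34.7131
d((-2, -11), (-23, -6)) = 21.587
d((-2, -11), (23, -8)) = 25.1794
d((-2, -11), (8, -17)) = 11.6619
d((-2, -11), (-14, -29)) = 21.6333
d((-23, -6), (23, -8)) = 46.0435
d((-23, -6), (8, -17)) = 32.8938
d((-23, -6), (-14, -29)) = 24.6982
d((23, -8), (8, -17)) = 17.4929
d((23, -8), (-14, -29)) = 42.5441
d((8, -17), (-14, -29)) = 25.0599

Closest pair: (13, -4) and (12, 0) with distance 4.1231

The closest pair is (13, -4) and (12, 0) with Euclidean distance 4.1231. For 10 points, brute-force pairwise comparison is shown above. For large n, the divide-and-conquer algorithm (sort by x, recurse on halves, check the dividing strip) achieves O(n log n).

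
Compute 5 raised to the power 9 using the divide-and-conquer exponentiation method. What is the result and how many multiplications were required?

Computing 5^9 by squaring (build up from 5^1; each line after the first costs one multiplication):

5^1 = 5
5^2 = (5^1)^2 = 5^2 = 25
5^4 = (5^2)^2 = 25^2 = 625
5^8 = (5^4)^2 = 625^2 = 390625
5^9 = 5 * 5^8 = 5 * 390625 = 1953125

Result: 1953125
Multiplications needed: 4 (4 lines after 5^1)

5^9 = 1953125. Using exponentiation by squaring, this requires 4 multiplications. The key idea: if the exponent is even, square the half-power; if odd, multiply by the base once.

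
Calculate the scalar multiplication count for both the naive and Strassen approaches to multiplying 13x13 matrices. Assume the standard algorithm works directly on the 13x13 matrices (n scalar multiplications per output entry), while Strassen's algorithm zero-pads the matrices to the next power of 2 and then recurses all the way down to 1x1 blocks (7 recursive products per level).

Matrix multiplication for 13x13 matrices:

Strassen's algorithm requires power-of-2 dimensions. Pad 13x13 to 16x16 (next power of 2).

Standard algorithm: 13^3 = 2197 multiplications
Strassen's algorithm: 7^(log2(16)) = 7^4 = 2401 multiplications
Difference: 2197 - 2401 = -204 (Strassen uses MORE here due to padding overhead — for small or just-over-power-of-2 n, padding can outweigh the per-level savings)

Standard: 2197 multiplications (13^3). Strassen: 2401 multiplications (7^4, after padding to 16x16). Strassen reduces 8 recursive multiplications to 7 at each level.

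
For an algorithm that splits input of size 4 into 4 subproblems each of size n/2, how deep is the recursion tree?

For divide and conquer with division factor 2:

Problem sizes at each level:
Level 0: 4
Level 1: 2
Level 2: 1

The root is level 0 and the size-1 base case is level 2 (the tree spans levels 0 through 2, i.e. 3 levels counting the root), so the depth is the number of divisions: log_2(4) = 2

The recursion tree depth is log_2(4) = 2. At each level, the problem size is divided by 2, so it takes 2 divisions to reduce to a base case of size 1. The algorithm makes 4 recursive calls at each level.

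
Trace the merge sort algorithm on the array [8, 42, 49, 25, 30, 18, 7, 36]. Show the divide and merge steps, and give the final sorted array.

Merge sort trace:

Split: [8, 42, 49, 25, 30, 18, 7, 36] -> [8, 42, 49, 25] and [30, 18, 7, 36]
  Split: [8, 42, 49, 25] -> [8, 42] and [49, 25]
    Split: [8, 42] -> [8] and [42]
    Merge: [8] + [42] -> [8, 42]
    Split: [49, 25] -> [49] and [25]
    Merge: [49] + [25] -> [25, 49]
  Merge: [8, 42] + [25, 49] -> [8, 25, 42, 49]
  Split: [30, 18, 7, 36] -> [30, 18] and [7, 36]
    Split: [30, 18] -> [30] and [18]
    Merge: [30] + [18] -> [18, 30]
    Split: [7, 36] -> [7] and [36]
    Merge: [7] + [36] -> [7, 36]
  Merge: [18, 30] + [7, 36] -> [7, 18, 30, 36]
Merge: [8, 25, 42, 49] + [7, 18, 30, 36] -> [7, 8, 18, 25, 30, 36, 42, 49]

Final sorted array: [7, 8, 18, 25, 30, 36, 42, 49]

The merge sort proceeds by recursively splitting the array and merging sorted halves.
After all merges, the sorted array is [7, 8, 18, 25, 30, 36, 42, 49].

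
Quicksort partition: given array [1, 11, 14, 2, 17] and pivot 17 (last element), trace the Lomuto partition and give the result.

Lomuto partition with pivot = 17:

Initial array: [1, 11, 14, 2, 17]

arr[0]=1 <= 17: swap with position 0, array becomes [1, 11, 14, 2, 17]
arr[1]=11 <= 17: swap with position 1, array becomes [1, 11, 14, 2, 17]
arr[2]=14 <= 17: swap with position 2, array becomes [1, 11, 14, 2, 17]
arr[3]=2 <= 17: swap with position 3, array becomes [1, 11, 14, 2, 17]

Place pivot at position 4: [1, 11, 14, 2, 17]
Pivot position: 4

After partitioning with pivot 17, the array becomes [1, 11, 14, 2, 17]. The pivot is placed at index 4. All elements to the left of the pivot are <= 17, and all elements to the right are > 17.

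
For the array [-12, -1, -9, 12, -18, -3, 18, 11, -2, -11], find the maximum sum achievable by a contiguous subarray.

Using Kadane's algorithm on [-12, -1, -9, 12, -18, -3, 18, 11, -2, -11]:

Scanning through the array:
Position 1 (value -1): max_ending_here = -1, max_so_far = -1
Position 2 (value -9): max_ending_here = -9, max_so_far = -1
Position 3 (value 12): max_ending_here = 12, max_so_far = 12
Position 4 (value -18): max_ending_here = -6, max_so_far = 12
Position 5 (value -3): max_ending_here = -3, max_so_far = 12
Position 6 (value 18): max_ending_here = 18, max_so_far = 18
Position 7 (value 11): max_ending_here = 29, max_so_far = 29
Position 8 (value -2): max_ending_here = 27, max_so_far = 29
Position 9 (value -11): max_ending_here = 16, max_so_far = 29

Maximum subarray: [18, 11]
Maximum sum: 29

The maximum subarray is [18, 11] with sum 29. This subarray runs from index 6 to index 7.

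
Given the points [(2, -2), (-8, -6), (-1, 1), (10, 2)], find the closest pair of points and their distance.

Computing all pairwise distances among 4 points:

d((2, -2), (-8, -6)) = 10.7703
d((2, -2), (-1, 1)) = 4.2426 <-- minimum
d((2, -2), (10, 2)) = 8.9443
d((-8, -6), (-1, 1)) = 9.8995
d((-8, -6), (10, 2)) = 19.6977
d((-1, 1), (10, 2)) = 11.0454

Closest pair: (2, -2) and (-1, 1) with distance 4.2426

The closest pair is (2, -2) and (-1, 1) with Euclidean distance 4.2426. For 4 points, brute-force pairwise comparison is shown above. For large n, the divide-and-conquer algorithm (sort by x, recurse on halves, check the dividing strip) achieves O(n log n).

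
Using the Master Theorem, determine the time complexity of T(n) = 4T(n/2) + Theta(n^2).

Master Theorem for T(n) = 4T(n/2) + O(n^2):

a = 4, b = 2, c = 2
log_b(a) = log_2(4) = 2.0000

Case 2: c = 2 = log_2(4) = 2.0000
T(n) = O(n^2 log n) = O(n^2 log n)

For T(n) = 4T(n/2) + O(n^2): log_2(4) = 2.0000. This is Case 2 of the Master Theorem (c = log_b(a), equal work at all levels), giving O(n^2 log n).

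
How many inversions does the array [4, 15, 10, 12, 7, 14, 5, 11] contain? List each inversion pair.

Finding inversions in [4, 15, 10, 12, 7, 14, 5, 11]:

(1, 2): arr[1]=15 > arr[2]=10
(1, 3): arr[1]=15 > arr[3]=12
(1, 4): arr[1]=15 > arr[4]=7
(1, 5): arr[1]=15 > arr[5]=14
(1, 6): arr[1]=15 > arr[6]=5
(1, 7): arr[1]=15 > arr[7]=11
(2, 4): arr[2]=10 > arr[4]=7
(2, 6): arr[2]=10 > arr[6]=5
(3, 4): arr[3]=12 > arr[4]=7
(3, 6): arr[3]=12 > arr[6]=5
(3, 7): arr[3]=12 > arr[7]=11
(4, 6): arr[4]=7 > arr[6]=5
(5, 6): arr[5]=14 > arr[6]=5
(5, 7): arr[5]=14 > arr[7]=11

Total inversions: 14

The array has 14 inversion(s): (1,2), (1,3), (1,4), (1,5), (1,6), (1,7), (2,4), (2,6), (3,4), (3,6), (3,7), (4,6), (5,6), (5,7). Each pair (i,j) satisfies i < j and arr[i] > arr[j].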